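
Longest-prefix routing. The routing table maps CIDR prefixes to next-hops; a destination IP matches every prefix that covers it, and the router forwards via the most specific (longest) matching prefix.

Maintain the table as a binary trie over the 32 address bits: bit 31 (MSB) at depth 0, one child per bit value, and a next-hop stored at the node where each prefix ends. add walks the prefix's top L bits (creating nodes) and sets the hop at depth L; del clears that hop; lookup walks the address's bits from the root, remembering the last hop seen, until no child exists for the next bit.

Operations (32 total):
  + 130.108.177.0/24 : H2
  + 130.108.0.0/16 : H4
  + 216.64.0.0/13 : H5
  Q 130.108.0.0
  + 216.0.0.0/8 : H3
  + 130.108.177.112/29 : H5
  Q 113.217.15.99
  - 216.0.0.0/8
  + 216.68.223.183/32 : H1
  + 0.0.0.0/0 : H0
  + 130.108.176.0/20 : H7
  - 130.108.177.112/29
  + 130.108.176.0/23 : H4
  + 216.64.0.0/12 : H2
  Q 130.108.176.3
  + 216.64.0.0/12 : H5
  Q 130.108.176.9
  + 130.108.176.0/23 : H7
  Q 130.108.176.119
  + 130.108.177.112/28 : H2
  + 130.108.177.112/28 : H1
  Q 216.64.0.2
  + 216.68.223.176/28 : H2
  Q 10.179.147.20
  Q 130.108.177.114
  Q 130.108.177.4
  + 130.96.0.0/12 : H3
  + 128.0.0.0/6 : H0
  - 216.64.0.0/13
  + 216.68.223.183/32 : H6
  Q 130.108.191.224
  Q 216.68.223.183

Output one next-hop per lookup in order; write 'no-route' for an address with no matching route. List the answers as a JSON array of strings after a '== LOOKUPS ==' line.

Apply in order:
  add 130.108.177.0/24 -> H2 at depth 24
  add 130.108.0.0/16 -> H4 at depth 16
  add 216.64.0.0/13 -> H5 at depth 13
  Q 130.108.0.0: descend 1000001001101100 ; hops seen [H4] ; pick H4
  add 216.0.0.0/8 -> H3 at depth 8
  add 130.108.177.112/29 -> H5 at depth 29
  Q 113.217.15.99: descend ε ; hops seen [∅] ; pick no-route
  del 216.0.0.0/8 (clear depth 8)
  add 216.68.223.183/32 -> H1 at depth 32
  add 0.0.0.0/0 -> H0 at depth 0
  add 130.108.176.0/20 -> H7 at depth 20
  del 130.108.177.112/29 (clear depth 29)
  add 130.108.176.0/23 -> H4 at depth 23
  add 216.64.0.0/12 -> H2 at depth 12
  Q 130.108.176.3: descend 10000010011011001011000 ; hops seen [H0,H4,H7,H4] ; pick H4
  add 216.64.0.0/12 -> H5 at depth 12
  Q 130.108.176.9: descend 10000010011011001011000 ; hops seen [H0,H4,H7,H4] ; pick H4
  add 130.108.176.0/23 -> H7 at depth 23
  Q 130.108.176.119: descend 10000010011011001011000 ; hops seen [H0,H4,H7,H7] ; pick H7
  add 130.108.177.112/28 -> H2 at depth 28
  add 130.108.177.112/28 -> H1 at depth 28
  Q 216.64.0.2: descend 1101100001000 ; hops seen [H0,H5,H5] ; pick H5
  add 216.68.223.176/28 -> H2 at depth 28
  Q 10.179.147.20: descend ε ; hops seen [H0] ; pick H0
  Q 130.108.177.114: descend 10000010011011001011000101110 ; hops seen [H0,H4,H7,H7,H2,H1] ; pick H1
  Q 130.108.177.4: descend 1000001001101100101100010 ; hops seen [H0,H4,H7,H7,H2] ; pick H2
  add 130.96.0.0/12 -> H3 at depth 12
  add 128.0.0.0/6 -> H0 at depth 6
  del 216.64.0.0/13 (clear depth 13)
  add 216.68.223.183/32 -> H6 at depth 32
  Q 130.108.191.224: descend 10000010011011001011 ; hops seen [H0,H0,H3,H4,H7] ; pick H7
  Q 216.68.223.183: descend 11011000010001001101111110110111 ; hops seen [H0,H5,H2,H6] ; pick H6

== LOOKUPS ==
["H4","no-route","H4","H4","H7","H5","H0","H1","H2","H7","H6"]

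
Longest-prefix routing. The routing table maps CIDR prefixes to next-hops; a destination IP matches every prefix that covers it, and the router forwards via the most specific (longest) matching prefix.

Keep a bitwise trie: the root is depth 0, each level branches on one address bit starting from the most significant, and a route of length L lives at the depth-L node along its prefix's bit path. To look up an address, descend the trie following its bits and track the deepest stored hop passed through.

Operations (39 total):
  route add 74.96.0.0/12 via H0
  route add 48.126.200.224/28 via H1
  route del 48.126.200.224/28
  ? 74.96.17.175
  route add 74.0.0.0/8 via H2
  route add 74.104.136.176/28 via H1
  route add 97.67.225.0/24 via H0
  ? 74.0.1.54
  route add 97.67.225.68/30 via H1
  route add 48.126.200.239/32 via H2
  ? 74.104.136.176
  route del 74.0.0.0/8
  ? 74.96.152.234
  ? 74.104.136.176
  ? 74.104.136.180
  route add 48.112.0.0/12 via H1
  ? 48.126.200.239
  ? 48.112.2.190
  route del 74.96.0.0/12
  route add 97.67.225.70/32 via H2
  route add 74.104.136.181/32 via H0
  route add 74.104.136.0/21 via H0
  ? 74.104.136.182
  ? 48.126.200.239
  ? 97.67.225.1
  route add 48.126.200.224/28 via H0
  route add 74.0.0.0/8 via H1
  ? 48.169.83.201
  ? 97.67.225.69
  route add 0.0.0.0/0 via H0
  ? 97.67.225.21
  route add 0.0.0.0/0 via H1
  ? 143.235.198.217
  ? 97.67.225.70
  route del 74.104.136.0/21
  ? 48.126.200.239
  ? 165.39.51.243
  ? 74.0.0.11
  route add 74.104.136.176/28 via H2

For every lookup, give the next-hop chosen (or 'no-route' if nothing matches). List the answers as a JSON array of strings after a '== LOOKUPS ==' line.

Process each operation:
  + 74.96.0.0/12 (H0) depth=12
  + 48.126.200.224/28 (H1) depth=28
  del 48.126.200.224/28 (clear depth 28)
  ? 74.96.17.175  path d0:-→d1:-→d2:-→d3:-→d4:-→d5:-→d6:-→d7:-→d8:-→d9:-→d10:-→d11:-→d12:H0  best=H0
  + 74.0.0.0/8 (H2) depth=8
  + 74.104.136.176/28 (H1) depth=28
  + 97.67.225.0/24 (H0) depth=24
  ? 74.0.1.54  path d0:-→d1:-→d2:-→d3:-→d4:-→d5:-→d6:-→d7:-→d8:H2→d9:-  best=H2
  + 97.67.225.68/30 (H1) depth=30
  + 48.126.200.239/32 (H2) depth=32
  ? 74.104.136.176  path d0:-→d1:-→d2:-→d3:-→d4:-→d5:-→d6:-→d7:-→d8:H2→d9:-→d10:-→d11:-→d12:H0→d13:-→d14:-→d15:-→d16:-→d17:-→d18:-→d19:-→d20:-→d21:-→d22:-→d23:-→d24:-→d25:-→d26:-→d27:-→d28:H1  best=H1
  del 74.0.0.0/8 (clear depth 8)
  ? 74.96.152.234  path d0:-→d1:-→d2:-→d3:-→d4:-→d5:-→d6:-→d7:-→d8:-→d9:-→d10:-→d11:-→d12:H0  best=H0
  ? 74.104.136.176  path d0:-→d1:-→d2:-→d3:-→d4:-→d5:-→d6:-→d7:-→d8:-→d9:-→d10:-→d11:-→d12:H0→d13:-→d14:-→d15:-→d16:-→d17:-→d18:-→d19:-→d20:-→d21:-→d22:-→d23:-→d24:-→d25:-→d26:-→d27:-→d28:H1  best=H1
  ? 74.104.136.180  path d0:-→d1:-→d2:-→d3:-→d4:-→d5:-→d6:-→d7:-→d8:-→d9:-→d10:-→d11:-→d12:H0→d13:-→d14:-→d15:-→d16:-→d17:-→d18:-→d19:-→d20:-→d21:-→d22:-→d23:-→d24:-→d25:-→d26:-→d27:-→d28:H1  best=H1
  + 48.112.0.0/12 (H1) depth=12
  ? 48.126.200.239  path d0:-→d1:-→d2:-→d3:-→d4:-→d5:-→d6:-→d7:-→d8:-→d9:-→d10:-→d11:-→d12:H1→d13:-→d14:-→d15:-→d16:-→d17:-→d18:-→d19:-→d20:-→d21:-→d22:-→d23:-→d24:-→d25:-→d26:-→d27:-→d28:-→d29:-→d30:-→d31:-→d32:H2  best=H2
  ? 48.112.2.190  path d0:-→d1:-→d2:-→d3:-→d4:-→d5:-→d6:-→d7:-→d8:-→d9:-→d10:-→d11:-→d12:H1  best=H1
  del 74.96.0.0/12 (clear depth 12)
  + 97.67.225.70/32 (H2) depth=32
  + 74.104.136.181/32 (H0) depth=32
  + 74.104.136.0/21 (H0) depth=21
  ? 74.104.136.182  path d0:-→d1:-→d2:-→d3:-→d4:-→d5:-→d6:-→d7:-→d8:-→d9:-→d10:-→d11:-→d12:-→d13:-→d14:-→d15:-→d16:-→d17:-→d18:-→d19:-→d20:-→d21:H0→d22:-→d23:-→d24:-→d25:-→d26:-→d27:-→d28:H1→d29:-→d30:-  best=H1
  ? 48.126.200.239  path d0:-→d1:-→d2:-→d3:-→d4:-→d5:-→d6:-→d7:-→d8:-→d9:-→d10:-→d11:-→d12:H1→d13:-→d14:-→d15:-→d16:-→d17:-→d18:-→d19:-→d20:-→d21:-→d22:-→d23:-→d24:-→d25:-→d26:-→d27:-→d28:-→d29:-→d30:-→d31:-→d32:H2  best=H2
  ? 97.67.225.1  path d0:-→d1:-→d2:-→d3:-→d4:-→d5:-→d6:-→d7:-→d8:-→d9:-→d10:-→d11:-→d12:-→d13:-→d14:-→d15:-→d16:-→d17:-→d18:-→d19:-→d20:-→d21:-→d22:-→d23:-→d24:H0→d25:-  best=H0
  + 48.126.200.224/28 (H0) depth=28
  + 74.0.0.0/8 (H1) depth=8
  ? 48.169.83.201  path d0:-→d1:-→d2:-→d3:-→d4:-→d5:-→d6:-→d7:-→d8:-  best=no-route
  ? 97.67.225.69  path d0:-→d1:-→d2:-→d3:-→d4:-→d5:-→d6:-→d7:-→d8:-→d9:-→d10:-→d11:-→d12:-→d13:-→d14:-→d15:-→d16:-→d17:-→d18:-→d19:-→d20:-→d21:-→d22:-→d23:-→d24:H0→d25:-→d26:-→d27:-→d28:-→d29:-→d30:H1  best=H1
  + 0.0.0.0/0 (H0) depth=0
  ? 97.67.225.21  path d0:H0→d1:-→d2:-→d3:-→d4:-→d5:-→d6:-→d7:-→d8:-→d9:-→d10:-→d11:-→d12:-→d13:-→d14:-→d15:-→d16:-→d17:-→d18:-→d19:-→d20:-→d21:-→d22:-→d23:-→d24:H0→d25:-  best=H0
  + 0.0.0.0/0 (H1) depth=0
  ? 143.235.198.217  path d0:H1  best=H1
  ? 97.67.225.70  path d0:H1→d1:-→d2:-→d3:-→d4:-→d5:-→d6:-→d7:-→d8:-→d9:-→d10:-→d11:-→d12:-→d13:-→d14:-→d15:-→d16:-→d17:-→d18:-→d19:-→d20:-→d21:-→d22:-→d23:-→d24:H0→d25:-→d26:-→d27:-→d28:-→d29:-→d30:H1→d31:-→d32:H2  best=H2
  del 74.104.136.0/21 (clear depth 21)
  ? 48.126.200.239  path d0:H1→d1:-→d2:-→d3:-→d4:-→d5:-→d6:-→d7:-→d8:-→d9:-→d10:-→d11:-→d12:H1→d13:-→d14:-→d15:-→d16:-→d17:-→d18:-→d19:-→d20:-→d21:-→d22:-→d23:-→d24:-→d25:-→d26:-→d27:-→d28:H0→d29:-→d30:-→d31:-→d32:H2  best=H2
  ? 165.39.51.243  path d0:H1  best=H1
  ? 74.0.0.11  path d0:H1→d1:-→d2:-→d3:-→d4:-→d5:-→d6:-→d7:-→d8:H1→d9:-  best=H1
  + 74.104.136.176/28 (H2) depth=28

== LOOKUPS ==
["H0","H2","H1","H0","H1","H1","H2","H1","H1","H2","H0","no-route","H1","H0","H1","H2","H2","H1","H1"]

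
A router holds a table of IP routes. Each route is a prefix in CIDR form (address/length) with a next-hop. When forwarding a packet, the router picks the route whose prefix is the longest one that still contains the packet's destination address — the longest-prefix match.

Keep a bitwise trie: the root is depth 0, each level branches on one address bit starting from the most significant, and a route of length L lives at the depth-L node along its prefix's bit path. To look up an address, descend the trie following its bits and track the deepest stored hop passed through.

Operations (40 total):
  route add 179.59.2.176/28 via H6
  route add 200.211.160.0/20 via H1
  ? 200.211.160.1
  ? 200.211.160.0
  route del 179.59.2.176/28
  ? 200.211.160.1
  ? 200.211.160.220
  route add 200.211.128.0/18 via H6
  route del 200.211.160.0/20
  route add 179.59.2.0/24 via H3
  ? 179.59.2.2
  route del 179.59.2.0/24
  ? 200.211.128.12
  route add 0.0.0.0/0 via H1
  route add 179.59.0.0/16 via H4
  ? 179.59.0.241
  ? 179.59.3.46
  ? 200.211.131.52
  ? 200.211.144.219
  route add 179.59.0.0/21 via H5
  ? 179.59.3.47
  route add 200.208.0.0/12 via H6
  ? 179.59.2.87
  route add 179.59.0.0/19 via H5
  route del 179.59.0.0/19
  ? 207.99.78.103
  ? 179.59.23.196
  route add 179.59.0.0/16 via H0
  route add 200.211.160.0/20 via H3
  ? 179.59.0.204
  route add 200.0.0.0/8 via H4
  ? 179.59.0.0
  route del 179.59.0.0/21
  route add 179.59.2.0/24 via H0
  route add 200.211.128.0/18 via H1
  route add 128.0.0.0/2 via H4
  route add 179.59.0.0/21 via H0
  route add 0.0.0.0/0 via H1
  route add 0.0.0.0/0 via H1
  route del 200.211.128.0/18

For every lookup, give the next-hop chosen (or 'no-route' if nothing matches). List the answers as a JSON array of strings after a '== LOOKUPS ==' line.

Apply in order:
  + 179.59.2.176/28 (H6) depth=28
  + 200.211.160.0/20 (H1) depth=20
  Q 200.211.160.1: descend 11001000110100111010 ; hops seen [H1] ; pick H1
  Q 200.211.160.0: descend 11001000110100111010 ; hops seen [H1] ; pick H1
  - 179.59.2.176/28 clear@28
  Q 200.211.160.1: descend 11001000110100111010 ; hops seen [H1] ; pick H1
  Q 200.211.160.220: descend 11001000110100111010 ; hops seen [H1] ; pick H1
  + 200.211.128.0/18 (H6) depth=18
  - 200.211.160.0/20 clear@20
  + 179.59.2.0/24 (H3) depth=24
  Q 179.59.2.2: descend 101100110011101100000010 ; hops seen [H3] ; pick H3
  - 179.59.2.0/24 clear@24
  Q 200.211.128.12: descend 110010001101001110 ; hops seen [H6] ; pick H6
  + 0.0.0.0/0 (H1) depth=0
  + 179.59.0.0/16 (H4) depth=16
  Q 179.59.0.241: descend 1011001100111011000000 ; hops seen [H1,H4] ; pick H4
  Q 179.59.3.46: descend 10110011001110110000001 ; hops seen [H1,H4] ; pick H4
  Q 200.211.131.52: descend 110010001101001110 ; hops seen [H1,H6] ; pick H6
  Q 200.211.144.219: descend 110010001101001110 ; hops seen [H1,H6] ; pick H6
  + 179.59.0.0/21 (H5) depth=21
  Q 179.59.3.47: descend 10110011001110110000001 ; hops seen [H1,H4,H5] ; pick H5
  + 200.208.0.0/12 (H6) depth=12
  Q 179.59.2.87: descend 101100110011101100000010 ; hops seen [H1,H4,H5] ; pick H5
  + 179.59.0.0/19 (H5) depth=19
  - 179.59.0.0/19 clear@19
  Q 207.99.78.103: descend 11001 ; hops seen [H1] ; pick H1
  Q 179.59.23.196: descend 1011001100111011000 ; hops seen [H1,H4] ; pick H4
  + 179.59.0.0/16 (H0) depth=16
  + 200.211.160.0/20 (H3) depth=20
  Q 179.59.0.204: descend 1011001100111011000000 ; hops seen [H1,H0,H5] ; pick H5
  + 200.0.0.0/8 (H4) depth=8
  Q 179.59.0.0: descend 1011001100111011000000 ; hops seen [H1,H0,H5] ; pick H5
  - 179.59.0.0/21 clear@21
  + 179.59.2.0/24 (H0) depth=24
  + 200.211.128.0/18 (H1) depth=18
  + 128.0.0.0/2 (H4) depth=2
  + 179.59.0.0/21 (H0) depth=21
  + 0.0.0.0/0 (H1) depth=0
  + 0.0.0.0/0 (H1) depth=0
  - 200.211.128.0/18 clear@18

== LOOKUPS ==
["H1","H1","H1","H1","H3","H6","H4","H4","H6","H6","H5","H5","H1","H4","H5","H5"]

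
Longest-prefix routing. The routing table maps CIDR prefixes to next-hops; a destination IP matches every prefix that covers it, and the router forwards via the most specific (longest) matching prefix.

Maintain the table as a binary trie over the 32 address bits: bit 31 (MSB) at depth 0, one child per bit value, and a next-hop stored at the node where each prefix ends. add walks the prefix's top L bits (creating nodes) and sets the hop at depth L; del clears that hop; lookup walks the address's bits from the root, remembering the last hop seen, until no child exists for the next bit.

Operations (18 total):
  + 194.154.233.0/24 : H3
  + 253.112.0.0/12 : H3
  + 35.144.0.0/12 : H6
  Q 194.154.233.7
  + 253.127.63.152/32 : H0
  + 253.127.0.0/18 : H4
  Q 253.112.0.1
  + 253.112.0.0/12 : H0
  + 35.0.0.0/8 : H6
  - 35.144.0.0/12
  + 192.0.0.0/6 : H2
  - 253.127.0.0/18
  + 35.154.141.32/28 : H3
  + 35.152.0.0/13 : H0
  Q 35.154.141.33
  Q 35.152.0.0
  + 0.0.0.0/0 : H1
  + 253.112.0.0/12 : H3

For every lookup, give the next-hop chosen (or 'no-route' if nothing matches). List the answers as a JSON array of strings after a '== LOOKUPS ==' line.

Process each operation:
  + 194.154.233.0/24 (H3) depth=24
  + 253.112.0.0/12 (H3) depth=12
  + 35.144.0.0/12 (H6) depth=12
  lookup 194.154.233.7: bits 110000101001101011101001 walk d0:-→d1:-→d2:-→d3:-→d4:-→d5:-→d6:-→d7:-→d8:-→d9:-→d10:-→d11:-→d12:-→d13:-→d14:-→d15:-→d16:-→d17:-→d18:-→d19:-→d20:-→d21:-→d22:-→d23:-→d24:H3 -> H3
  + 253.127.63.152/32 (H0) depth=32
  + 253.127.0.0/18 (H4) depth=18
  lookup 253.112.0.1: bits 111111010111 walk d0:-→d1:-→d2:-→d3:-→d4:-→d5:-→d6:-→d7:-→d8:-→d9:-→d10:-→d11:-→d12:H3 -> H3
  + 253.112.0.0/12 (H0) depth=12
  + 35.0.0.0/8 (H6) depth=8
  del 35.144.0.0/12 (clear depth 12)
  + 192.0.0.0/6 (H2) depth=6
  del 253.127.0.0/18 (clear depth 18)
  + 35.154.141.32/28 (H3) depth=28
  + 35.152.0.0/13 (H0) depth=13
  lookup 35.154.141.33: bits 0010001110011010100011010010 walk d0:-→d1:-→d2:-→d3:-→d4:-→d5:-→d6:-→d7:-→d8:H6→d9:-→d10:-→d11:-→d12:-→d13:H0→d14:-→d15:-→d16:-→d17:-→d18:-→d19:-→d20:-→d21:-→d22:-→d23:-→d24:-→d25:-→d26:-→d27:-→d28:H3 -> H3
  lookup 35.152.0.0: bits 00100011100110 walk d0:-→d1:-→d2:-→d3:-→d4:-→d5:-→d6:-→d7:-→d8:H6→d9:-→d10:-→d11:-→d12:-→d13:H0→d14:- -> H0
  + 0.0.0.0/0 (H1) depth=0
  + 253.112.0.0/12 (H3) depth=12

== LOOKUPS ==
["H3","H3","H3","H0"]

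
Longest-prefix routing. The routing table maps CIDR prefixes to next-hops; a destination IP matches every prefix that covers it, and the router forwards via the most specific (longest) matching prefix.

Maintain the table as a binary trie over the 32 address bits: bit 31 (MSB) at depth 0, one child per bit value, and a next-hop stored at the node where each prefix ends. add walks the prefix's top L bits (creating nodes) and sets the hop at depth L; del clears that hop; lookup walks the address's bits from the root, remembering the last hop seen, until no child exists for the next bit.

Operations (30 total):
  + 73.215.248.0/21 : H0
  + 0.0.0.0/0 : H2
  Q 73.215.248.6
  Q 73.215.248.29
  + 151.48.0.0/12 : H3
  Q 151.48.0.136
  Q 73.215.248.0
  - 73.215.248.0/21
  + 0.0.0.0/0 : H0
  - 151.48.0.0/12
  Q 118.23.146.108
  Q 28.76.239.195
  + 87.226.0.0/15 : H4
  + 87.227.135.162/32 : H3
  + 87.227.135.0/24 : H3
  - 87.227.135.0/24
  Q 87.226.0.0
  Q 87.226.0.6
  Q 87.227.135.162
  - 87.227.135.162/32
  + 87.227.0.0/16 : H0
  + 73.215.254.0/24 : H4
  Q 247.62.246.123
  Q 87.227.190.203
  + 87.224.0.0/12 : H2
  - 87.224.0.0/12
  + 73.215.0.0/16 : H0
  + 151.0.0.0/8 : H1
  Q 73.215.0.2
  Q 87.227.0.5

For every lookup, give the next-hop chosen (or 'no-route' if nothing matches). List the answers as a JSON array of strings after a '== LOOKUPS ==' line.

Trace:
  add 73.215.248.0/21 -> H0 at depth 21
  add 0.0.0.0/0 -> H2 at depth 0
  ? 73.215.248.6  path d0:H2→d1:-→d2:-→d3:-→d4:-→d5:-→d6:-→d7:-→d8:-→d9:-→d10:-→d11:-→d12:-→d13:-→d14:-→d15:-→d16:-→d17:-→d18:-→d19:-→d20:-→d21:H0  best=H0
  ? 73.215.248.29  path d0:H2→d1:-→d2:-→d3:-→d4:-→d5:-→d6:-→d7:-→d8:-→d9:-→d10:-→d11:-→d12:-→d13:-→d14:-→d15:-→d16:-→d17:-→d18:-→d19:-→d20:-→d21:H0  best=H0
  add 151.48.0.0/12 -> H3 at depth 12
  ? 151.48.0.136  path d0:H2→d1:-→d2:-→d3:-→d4:-→d5:-→d6:-→d7:-→d8:-→d9:-→d10:-→d11:-→d12:H3  best=H3
  ? 73.215.248.0  path d0:H2→d1:-→d2:-→d3:-→d4:-→d5:-→d6:-→d7:-→d8:-→d9:-→d10:-→d11:-→d12:-→d13:-→d14:-→d15:-→d16:-→d17:-→d18:-→d19:-→d20:-→d21:H0  best=H0
  del 73.215.248.0/21 (clear depth 21)
  add 0.0.0.0/0 -> H0 at depth 0
  del 151.48.0.0/12 (clear depth 12)
  ? 118.23.146.108  path d0:H0→d1:-→d2:-  best=H0
  ? 28.76.239.195  path d0:H0→d1:-  best=H0
  add 87.226.0.0/15 -> H4 at depth 15
  add 87.227.135.162/32 -> H3 at depth 32
  add 87.227.135.0/24 -> H3 at depth 24
  del 87.227.135.0/24 (clear depth 24)
  ? 87.226.0.0  path d0:H0→d1:-→d2:-→d3:-→d4:-→d5:-→d6:-→d7:-→d8:-→d9:-→d10:-→d11:-→d12:-→d13:-→d14:-→d15:H4  best=H4
  ? 87.226.0.6  path d0:H0→d1:-→d2:-→d3:-→d4:-→d5:-→d6:-→d7:-→d8:-→d9:-→d10:-→d11:-→d12:-→d13:-→d14:-→d15:H4  best=H4
  ? 87.227.135.162  path d0:H0→d1:-→d2:-→d3:-→d4:-→d5:-→d6:-→d7:-→d8:-→d9:-→d10:-→d11:-→d12:-→d13:-→d14:-→d15:H4→d16:-→d17:-→d18:-→d19:-→d20:-→d21:-→d22:-→d23:-→d24:-→d25:-→d26:-→d27:-→d28:-→d29:-→d30:-→d31:-→d32:H3  best=H3
  del 87.227.135.162/32 (clear depth 32)
  add 87.227.0.0/16 -> H0 at depth 16
  add 73.215.254.0/24 -> H4 at depth 24
  ? 247.62.246.123  path d0:H0→d1:-  best=H0
  ? 87.227.190.203  path d0:H0→d1:-→d2:-→d3:-→d4:-→d5:-→d6:-→d7:-→d8:-→d9:-→d10:-→d11:-→d12:-→d13:-→d14:-→d15:H4→d16:H0→d17:-→d18:-  best=H0
  add 87.224.0.0/12 -> H2 at depth 12
  del 87.224.0.0/12 (clear depth 12)
  add 73.215.0.0/16 -> H0 at depth 16
  add 151.0.0.0/8 -> H1 at depth 8
  ? 73.215.0.2  path d0:H0→d1:-→d2:-→d3:-→d4:-→d5:-→d6:-→d7:-→d8:-→d9:-→d10:-→d11:-→d12:-→d13:-→d14:-→d15:-→d16:H0  best=H0
  ? 87.227.0.5  path d0:H0→d1:-→d2:-→d3:-→d4:-→d5:-→d6:-→d7:-→d8:-→d9:-→d10:-→d11:-→d12:-→d13:-→d14:-→d15:H4→d16:H0  best=H0

== LOOKUPS ==
["H0","H0","H3","H0","H0","H0","H4","H4","H3","H0","H0","H0","H0"]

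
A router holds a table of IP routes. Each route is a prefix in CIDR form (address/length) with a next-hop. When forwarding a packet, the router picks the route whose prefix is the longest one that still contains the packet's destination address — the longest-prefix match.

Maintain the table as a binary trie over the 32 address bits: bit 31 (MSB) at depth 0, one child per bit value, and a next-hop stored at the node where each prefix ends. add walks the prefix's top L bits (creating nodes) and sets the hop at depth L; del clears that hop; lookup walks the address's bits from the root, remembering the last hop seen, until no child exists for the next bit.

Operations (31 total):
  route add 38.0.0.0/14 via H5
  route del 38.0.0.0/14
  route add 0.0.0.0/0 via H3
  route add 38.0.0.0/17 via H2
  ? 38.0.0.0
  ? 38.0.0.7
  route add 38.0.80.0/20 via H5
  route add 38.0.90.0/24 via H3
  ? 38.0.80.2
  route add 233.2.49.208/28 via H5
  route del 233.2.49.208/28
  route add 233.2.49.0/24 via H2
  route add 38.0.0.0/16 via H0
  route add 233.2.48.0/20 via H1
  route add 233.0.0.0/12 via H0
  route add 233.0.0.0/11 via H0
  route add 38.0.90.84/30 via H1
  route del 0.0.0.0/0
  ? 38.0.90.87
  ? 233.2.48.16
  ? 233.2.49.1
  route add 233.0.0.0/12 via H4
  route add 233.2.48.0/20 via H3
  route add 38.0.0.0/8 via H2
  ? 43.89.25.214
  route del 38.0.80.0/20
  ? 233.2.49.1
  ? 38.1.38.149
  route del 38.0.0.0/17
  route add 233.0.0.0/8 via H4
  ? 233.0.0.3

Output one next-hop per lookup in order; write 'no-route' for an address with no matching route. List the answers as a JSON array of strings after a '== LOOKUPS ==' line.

Trace:
  add 38.0.0.0/14 -> H5 at depth 14
  - 38.0.0.0/14 clear@14
  add 0.0.0.0/0 -> H3 at depth 0
  add 38.0.0.0/17 -> H2 at depth 17
  Q 38.0.0.0: descend 00100110000000000 ; hops seen [H3,H2] ; pick H2
  Q 38.0.0.7: descend 00100110000000000 ; hops seen [H3,H2] ; pick H2
  add 38.0.80.0/20 -> H5 at depth 20
  add 38.0.90.0/24 -> H3 at depth 24
  Q 38.0.80.2: descend 00100110000000000101 ; hops seen [H3,H2,H5] ; pick H5
  add 233.2.49.208/28 -> H5 at depth 28
  - 233.2.49.208/28 clear@28
  add 233.2.49.0/24 -> H2 at depth 24
  add 38.0.0.0/16 -> H0 at depth 16
  add 233.2.48.0/20 -> H1 at depth 20
  add 233.0.0.0/12 -> H0 at depth 12
  add 233.0.0.0/11 -> H0 at depth 11
  add 38.0.90.84/30 -> H1 at depth 30
  - 0.0.0.0/0 clear@0
  Q 38.0.90.87: descend 001001100000000001011010010101 ; hops seen [H0,H2,H5,H3,H1] ; pick H1
  Q 233.2.48.16: descend 11101001000000100011000 ; hops seen [H0,H0,H1] ; pick H1
  Q 233.2.49.1: descend 111010010000001000110001 ; hops seen [H0,H0,H1,H2] ; pick H2
  add 233.0.0.0/12 -> H4 at depth 12
  add 233.2.48.0/20 -> H3 at depth 20
  add 38.0.0.0/8 -> H2 at depth 8
  Q 43.89.25.214: descend 0010 ; hops seen [∅] ; pick no-route
  - 38.0.80.0/20 clear@20
  Q 233.2.49.1: descend 111010010000001000110001 ; hops seen [H0,H4,H3,H2] ; pick H2
  Q 38.1.38.149: descend 001001100000000 ; hops seen [H2] ; pick H2
  - 38.0.0.0/17 clear@17
  add 233.0.0.0/8 -> H4 at depth 8
  Q 233.0.0.3: descend 11101001000000 ; hops seen [H4,H0,H4] ; pick H4

== LOOKUPS ==
["H2","H2","H5","H1","H1","H2","no-route","H2","H2","H4"]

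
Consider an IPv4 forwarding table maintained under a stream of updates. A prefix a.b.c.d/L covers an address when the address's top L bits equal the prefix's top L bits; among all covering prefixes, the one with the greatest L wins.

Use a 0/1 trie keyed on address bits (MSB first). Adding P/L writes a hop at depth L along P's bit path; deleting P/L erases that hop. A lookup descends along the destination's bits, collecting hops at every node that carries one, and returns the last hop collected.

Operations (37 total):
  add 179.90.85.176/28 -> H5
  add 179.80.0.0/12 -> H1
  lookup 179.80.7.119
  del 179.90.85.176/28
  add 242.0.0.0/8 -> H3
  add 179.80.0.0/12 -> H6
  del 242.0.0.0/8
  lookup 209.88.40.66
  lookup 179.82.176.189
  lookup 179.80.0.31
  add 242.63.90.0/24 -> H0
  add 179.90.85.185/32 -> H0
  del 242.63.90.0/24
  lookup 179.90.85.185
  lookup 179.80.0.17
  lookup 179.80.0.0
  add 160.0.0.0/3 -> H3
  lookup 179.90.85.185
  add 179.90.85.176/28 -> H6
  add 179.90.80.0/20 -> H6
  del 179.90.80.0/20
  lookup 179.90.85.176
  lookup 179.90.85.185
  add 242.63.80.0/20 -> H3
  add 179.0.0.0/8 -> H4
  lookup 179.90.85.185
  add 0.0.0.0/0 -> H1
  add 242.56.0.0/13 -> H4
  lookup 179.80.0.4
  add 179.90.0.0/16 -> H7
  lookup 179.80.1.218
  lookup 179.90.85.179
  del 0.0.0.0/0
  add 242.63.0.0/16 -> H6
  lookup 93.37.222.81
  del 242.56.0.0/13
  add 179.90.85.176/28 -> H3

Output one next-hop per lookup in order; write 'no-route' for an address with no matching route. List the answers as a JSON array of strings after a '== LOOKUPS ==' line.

Apply in order:
  + 179.90.85.176/28 (H5) depth=28
  + 179.80.0.0/12 (H1) depth=12
  Q 179.80.7.119: descend 101100110101 ; hops seen [H1] ; pick H1
  - 179.90.85.176/28 clear@28
  + 242.0.0.0/8 (H3) depth=8
  + 179.80.0.0/12 (H6) depth=12
  - 242.0.0.0/8 clear@8
  Q 209.88.40.66: descend 11 ; hops seen [∅] ; pick no-route
  Q 179.82.176.189: descend 101100110101 ; hops seen [H6] ; pick H6
  Q 179.80.0.31: descend 101100110101 ; hops seen [H6] ; pick H6
  + 242.63.90.0/24 (H0) depth=24
  + 179.90.85.185/32 (H0) depth=32
  - 242.63.90.0/24 clear@24
  Q 179.90.85.185: descend 10110011010110100101010110111001 ; hops seen [H6,H0] ; pick H0
  Q 179.80.0.17: descend 101100110101 ; hops seen [H6] ; pick H6
  Q 179.80.0.0: descend 101100110101 ; hops seen [H6] ; pick H6
  + 160.0.0.0/3 (H3) depth=3
  Q 179.90.85.185: descend 10110011010110100101010110111001 ; hops seen [H3,H6,H0] ; pick H0
  + 179.90.85.176/28 (H6) depth=28
  + 179.90.80.0/20 (H6) depth=20
  - 179.90.80.0/20 clear@20
  Q 179.90.85.176: descend 1011001101011010010101011011 ; hops seen [H3,H6,H6] ; pick H6
  Q 179.90.85.185: descend 10110011010110100101010110111001 ; hops seen [H3,H6,H6,H0] ; pick H0
  + 242.63.80.0/20 (H3) depth=20
  + 179.0.0.0/8 (H4) depth=8
  Q 179.90.85.185: descend 10110011010110100101010110111001 ; hops seen [H3,H4,H6,H6,H0] ; pick H0
  + 0.0.0.0/0 (H1) depth=0
  + 242.56.0.0/13 (H4) depth=13
  Q 179.80.0.4: descend 101100110101 ; hops seen [H1,H3,H4,H6] ; pick H6
  + 179.90.0.0/16 (H7) depth=16
  Q 179.80.1.218: descend 101100110101 ; hops seen [H1,H3,H4,H6] ; pick H6
  Q 179.90.85.179: descend 1011001101011010010101011011 ; hops seen [H1,H3,H4,H6,H7,H6] ; pick H6
  - 0.0.0.0/0 clear@0
  + 242.63.0.0/16 (H6) depth=16
  Q 93.37.222.81: descend ε ; hops seen [∅] ; pick no-route
  - 242.56.0.0/13 clear@13
  + 179.90.85.176/28 (H3) depth=28

== LOOKUPS ==
["H1","no-route","H6","H6","H0","H6","H6","H0","H6","H0","H0","H6","H6","H6","no-route"]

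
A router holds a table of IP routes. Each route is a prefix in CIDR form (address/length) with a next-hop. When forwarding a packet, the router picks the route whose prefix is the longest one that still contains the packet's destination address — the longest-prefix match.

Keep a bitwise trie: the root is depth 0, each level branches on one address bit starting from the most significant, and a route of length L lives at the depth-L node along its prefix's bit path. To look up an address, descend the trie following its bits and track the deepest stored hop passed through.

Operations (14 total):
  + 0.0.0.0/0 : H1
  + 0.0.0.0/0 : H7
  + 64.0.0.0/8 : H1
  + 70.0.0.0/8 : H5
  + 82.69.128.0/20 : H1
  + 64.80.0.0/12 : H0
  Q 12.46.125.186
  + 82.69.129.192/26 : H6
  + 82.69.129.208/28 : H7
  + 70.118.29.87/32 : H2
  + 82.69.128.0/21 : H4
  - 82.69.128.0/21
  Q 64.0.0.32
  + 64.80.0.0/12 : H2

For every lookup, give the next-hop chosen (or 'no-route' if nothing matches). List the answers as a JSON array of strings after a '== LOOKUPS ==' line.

Apply in order:
  + 0.0.0.0/0 (H1) depth=0
  + 0.0.0.0/0 (H7) depth=0
  + 64.0.0.0/8 (H1) depth=8
  + 70.0.0.0/8 (H5) depth=8
  + 82.69.128.0/20 (H1) depth=20
  + 64.80.0.0/12 (H0) depth=12
  Q 12.46.125.186: descend 0 ; hops seen [H7] ; pick H7
  + 82.69.129.192/26 (H6) depth=26
  + 82.69.129.208/28 (H7) depth=28
  + 70.118.29.87/32 (H2) depth=32
  + 82.69.128.0/21 (H4) depth=21
  - 82.69.128.0/21 clear@21
  Q 64.0.0.32: descend 010000000 ; hops seen [H7,H1] ; pick H1
  + 64.80.0.0/12 (H2) depth=12

== LOOKUPS ==
["H7","H1"]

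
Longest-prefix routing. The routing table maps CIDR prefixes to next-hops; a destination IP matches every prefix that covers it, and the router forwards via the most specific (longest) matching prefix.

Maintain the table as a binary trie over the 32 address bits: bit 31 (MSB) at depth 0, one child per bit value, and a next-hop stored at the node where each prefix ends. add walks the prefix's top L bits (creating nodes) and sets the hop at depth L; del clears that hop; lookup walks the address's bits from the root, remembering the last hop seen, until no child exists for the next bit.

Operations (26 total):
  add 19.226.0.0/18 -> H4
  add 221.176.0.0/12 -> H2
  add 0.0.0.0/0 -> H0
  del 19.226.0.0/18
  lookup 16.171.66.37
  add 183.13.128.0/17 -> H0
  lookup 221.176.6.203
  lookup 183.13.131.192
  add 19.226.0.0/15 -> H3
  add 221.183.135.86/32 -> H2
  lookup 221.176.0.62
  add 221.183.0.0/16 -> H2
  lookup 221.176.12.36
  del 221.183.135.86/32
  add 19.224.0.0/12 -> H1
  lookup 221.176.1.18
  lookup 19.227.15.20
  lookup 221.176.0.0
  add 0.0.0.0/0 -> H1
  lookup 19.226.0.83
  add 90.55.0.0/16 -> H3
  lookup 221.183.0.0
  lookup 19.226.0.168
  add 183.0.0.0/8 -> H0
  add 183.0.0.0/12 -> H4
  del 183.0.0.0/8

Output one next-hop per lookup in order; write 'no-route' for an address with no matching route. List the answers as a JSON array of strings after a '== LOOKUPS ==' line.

Process each operation:
  + 19.226.0.0/18 (H4) depth=18
  + 221.176.0.0/12 (H2) depth=12
  + 0.0.0.0/0 (H0) depth=0
  - 19.226.0.0/18 clear@18
  lookup 16.171.66.37: bits 000100 walk d0:H0→d1:-→d2:-→d3:-→d4:-→d5:-→d6:- -> H0
  + 183.13.128.0/17 (H0) depth=17
  lookup 221.176.6.203: bits 110111011011 walk d0:H0→d1:-→d2:-→d3:-→d4:-→d5:-→d6:-→d7:-→d8:-→d9:-→d10:-→d11:-→d12:H2 -> H2
  lookup 183.13.131.192: bits 10110111000011011 walk d0:H0→d1:-→d2:-→d3:-→d4:-→d5:-→d6:-→d7:-→d8:-→d9:-→d10:-→d11:-→d12:-→d13:-→d14:-→d15:-→d16:-→d17:H0 -> H0
  + 19.226.0.0/15 (H3) depth=15
  + 221.183.135.86/32 (H2) depth=32
  lookup 221.176.0.62: bits 1101110110110 walk d0:H0→d1:-→d2:-→d3:-→d4:-→d5:-→d6:-→d7:-→d8:-→d9:-→d10:-→d11:-→d12:H2→d13:- -> H2
  + 221.183.0.0/16 (H2) depth=16
  lookup 221.176.12.36: bits 1101110110110 walk d0:H0→d1:-→d2:-→d3:-→d4:-→d5:-→d6:-→d7:-→d8:-→d9:-→d10:-→d11:-→d12:H2→d13:- -> H2
  - 221.183.135.86/32 clear@32
  + 19.224.0.0/12 (H1) depth=12
  lookup 221.176.1.18: bits 1101110110110 walk d0:H0→d1:-→d2:-→d3:-→d4:-→d5:-→d6:-→d7:-→d8:-→d9:-→d10:-→d11:-→d12:H2→d13:- -> H2
  lookup 19.227.15.20: bits 000100111110001 walk d0:H0→d1:-→d2:-→d3:-→d4:-→d5:-→d6:-→d7:-→d8:-→d9:-→d10:-→d11:-→d12:H1→d13:-→d14:-→d15:H3 -> H3
  lookup 221.176.0.0: bits 1101110110110 walk d0:H0→d1:-→d2:-→d3:-→d4:-→d5:-→d6:-→d7:-→d8:-→d9:-→d10:-→d11:-→d12:H2→d13:- -> H2
  + 0.0.0.0/0 (H1) depth=0
  lookup 19.226.0.83: bits 000100111110001000 walk d0:H1→d1:-→d2:-→d3:-→d4:-→d5:-→d6:-→d7:-→d8:-→d9:-→d10:-→d11:-→d12:H1→d13:-→d14:-→d15:H3→d16:-→d17:-→d18:- -> H3
  + 90.55.0.0/16 (H3) depth=16
  lookup 221.183.0.0: bits 1101110110110111 walk d0:H1→d1:-→d2:-→d3:-→d4:-→d5:-→d6:-→d7:-→d8:-→d9:-→d10:-→d11:-→d12:H2→d13:-→d14:-→d15:-→d16:H2 -> H2
  lookup 19.226.0.168: bits 000100111110001000 walk d0:H1→d1:-→d2:-→d3:-→d4:-→d5:-→d6:-→d7:-→d8:-→d9:-→d10:-→d11:-→d12:H1→d13:-→d14:-→d15:H3→d16:-→d17:-→d18:- -> H3
  + 183.0.0.0/8 (H0) depth=8
  + 183.0.0.0/12 (H4) depth=12
  - 183.0.0.0/8 clear@8

== LOOKUPS ==
["H0","H2","H0","H2","H2","H2","H3","H2","H3","H2","H3"]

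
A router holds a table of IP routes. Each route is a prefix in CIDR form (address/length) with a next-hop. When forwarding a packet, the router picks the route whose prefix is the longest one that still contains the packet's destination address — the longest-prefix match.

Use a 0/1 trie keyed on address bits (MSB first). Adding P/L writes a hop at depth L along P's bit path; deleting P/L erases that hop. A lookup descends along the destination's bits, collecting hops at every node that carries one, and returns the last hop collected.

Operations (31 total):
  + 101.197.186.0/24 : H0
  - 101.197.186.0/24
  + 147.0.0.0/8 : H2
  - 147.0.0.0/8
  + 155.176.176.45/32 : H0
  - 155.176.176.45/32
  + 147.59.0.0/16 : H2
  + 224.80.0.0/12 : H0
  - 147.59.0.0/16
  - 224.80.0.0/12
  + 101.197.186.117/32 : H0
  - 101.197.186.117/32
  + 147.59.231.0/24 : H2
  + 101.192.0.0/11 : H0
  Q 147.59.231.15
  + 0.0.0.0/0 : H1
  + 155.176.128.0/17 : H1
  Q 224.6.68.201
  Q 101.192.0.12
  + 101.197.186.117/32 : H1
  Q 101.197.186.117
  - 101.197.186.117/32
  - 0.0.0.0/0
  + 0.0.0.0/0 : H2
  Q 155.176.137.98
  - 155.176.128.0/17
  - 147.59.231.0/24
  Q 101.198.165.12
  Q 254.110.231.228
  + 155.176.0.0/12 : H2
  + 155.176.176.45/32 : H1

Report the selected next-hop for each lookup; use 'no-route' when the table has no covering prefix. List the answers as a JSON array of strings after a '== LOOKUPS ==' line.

Apply in order:
  + 101.197.186.0/24 (H0) depth=24
  del 101.197.186.0/24 (clear depth 24)
  + 147.0.0.0/8 (H2) depth=8
  del 147.0.0.0/8 (clear depth 8)
  + 155.176.176.45/32 (H0) depth=32
  del 155.176.176.45/32 (clear depth 32)
  + 147.59.0.0/16 (H2) depth=16
  + 224.80.0.0/12 (H0) depth=12
  del 147.59.0.0/16 (clear depth 16)
  del 224.80.0.0/12 (clear depth 12)
  + 101.197.186.117/32 (H0) depth=32
  del 101.197.186.117/32 (clear depth 32)
  + 147.59.231.0/24 (H2) depth=24
  + 101.192.0.0/11 (H0) depth=11
  lookup 147.59.231.15: bits 100100110011101111100111 walk d0:-→d1:-→d2:-→d3:-→d4:-→d5:-→d6:-→d7:-→d8:-→d9:-→d10:-→d11:-→d12:-→d13:-→d14:-→d15:-→d16:-→d17:-→d18:-→d19:-→d20:-→d21:-→d22:-→d23:-→d24:H2 -> H2
  + 0.0.0.0/0 (H1) depth=0
  + 155.176.128.0/17 (H1) depth=17
  lookup 224.6.68.201: bits 111000000 walk d0:H1→d1:-→d2:-→d3:-→d4:-→d5:-→d6:-→d7:-→d8:-→d9:- -> H1
  lookup 101.192.0.12: bits 0110010111000 walk d0:H1→d1:-→d2:-→d3:-→d4:-→d5:-→d6:-→d7:-→d8:-→d9:-→d10:-→d11:H0→d12:-→d13:- -> H0
  + 101.197.186.117/32 (H1) depth=32
  lookup 101.197.186.117: bits 01100101110001011011101001110101 walk d0:H1→d1:-→d2:-→d3:-→d4:-→d5:-→d6:-→d7:-→d8:-→d9:-→d10:-→d11:H0→d12:-→d13:-→d14:-→d15:-→d16:-→d17:-→d18:-→d19:-→d20:-→d21:-→d22:-→d23:-→d24:-→d25:-→d26:-→d27:-→d28:-→d29:-→d30:-→d31:-→d32:H1 -> H1
  del 101.197.186.117/32 (clear depth 32)
  del 0.0.0.0/0 (clear depth 0)
  + 0.0.0.0/0 (H2) depth=0
  lookup 155.176.137.98: bits 100110111011000010 walk d0:H2→d1:-→d2:-→d3:-→d4:-→d5:-→d6:-→d7:-→d8:-→d9:-→d10:-→d11:-→d12:-→d13:-→d14:-→d15:-→d16:-→d17:H1→d18:- -> H1
  del 155.176.128.0/17 (clear depth 17)
  del 147.59.231.0/24 (clear depth 24)
  lookup 101.198.165.12: bits 01100101110001 walk d0:H2→d1:-→d2:-→d3:-→d4:-→d5:-→d6:-→d7:-→d8:-→d9:-→d10:-→d11:H0→d12:-→d13:-→d14:- -> H0
  lookup 254.110.231.228: bits 111 walk d0:H2→d1:-→d2:-→d3:- -> H2
  + 155.176.0.0/12 (H2) depth=12
  + 155.176.176.45/32 (H1) depth=32

== LOOKUPS ==
["H2","H1","H0","H1","H1","H0","H2"]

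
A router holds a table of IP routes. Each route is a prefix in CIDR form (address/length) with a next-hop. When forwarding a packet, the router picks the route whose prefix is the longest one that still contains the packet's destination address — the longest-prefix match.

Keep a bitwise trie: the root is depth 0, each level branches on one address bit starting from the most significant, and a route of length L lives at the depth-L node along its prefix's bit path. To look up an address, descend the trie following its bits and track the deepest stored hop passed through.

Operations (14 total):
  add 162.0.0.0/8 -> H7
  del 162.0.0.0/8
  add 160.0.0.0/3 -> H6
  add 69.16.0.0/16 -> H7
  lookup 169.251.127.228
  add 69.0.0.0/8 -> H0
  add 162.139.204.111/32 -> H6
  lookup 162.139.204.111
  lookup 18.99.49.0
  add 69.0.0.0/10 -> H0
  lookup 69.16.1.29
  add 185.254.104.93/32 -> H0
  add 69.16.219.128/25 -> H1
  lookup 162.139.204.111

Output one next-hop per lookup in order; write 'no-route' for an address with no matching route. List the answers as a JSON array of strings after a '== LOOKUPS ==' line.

Process each operation:
  + 162.0.0.0/8 (H7) depth=8
  - 162.0.0.0/8 clear@8
  + 160.0.0.0/3 (H6) depth=3
  + 69.16.0.0/16 (H7) depth=16
  ? 169.251.127.228  path d0:-→d1:-→d2:-→d3:H6→d4:-  best=H6
  + 69.0.0.0/8 (H0) depth=8
  + 162.139.204.111/32 (H6) depth=32
  ? 162.139.204.111  path d0:-→d1:-→d2:-→d3:H6→d4:-→d5:-→d6:-→d7:-→d8:-→d9:-→d10:-→d11:-→d12:-→d13:-→d14:-→d15:-→d16:-→d17:-→d18:-→d19:-→d20:-→d21:-→d22:-→d23:-→d24:-→d25:-→d26:-→d27:-→d28:-→d29:-→d30:-→d31:-→d32:H6  best=H6
  ? 18.99.49.0  path d0:-→d1:-  best=no-route
  + 69.0.0.0/10 (H0) depth=10
  ? 69.16.1.29  path d0:-→d1:-→d2:-→d3:-→d4:-→d5:-→d6:-→d7:-→d8:H0→d9:-→d10:H0→d11:-→d12:-→d13:-→d14:-→d15:-→d16:H7  best=H7
  + 185.254.104.93/32 (H0) depth=32
  + 69.16.219.128/25 (H1) depth=25
  ? 162.139.204.111  path d0:-→d1:-→d2:-→d3:H6→d4:-→d5:-→d6:-→d7:-→d8:-→d9:-→d10:-→d11:-→d12:-→d13:-→d14:-→d15:-→d16:-→d17:-→d18:-→d19:-→d20:-→d21:-→d22:-→d23:-→d24:-→d25:-→d26:-→d27:-→d28:-→d29:-→d30:-→d31:-→d32:H6  best=H6

== LOOKUPS ==
["H6","H6","no-route","H7","H6"]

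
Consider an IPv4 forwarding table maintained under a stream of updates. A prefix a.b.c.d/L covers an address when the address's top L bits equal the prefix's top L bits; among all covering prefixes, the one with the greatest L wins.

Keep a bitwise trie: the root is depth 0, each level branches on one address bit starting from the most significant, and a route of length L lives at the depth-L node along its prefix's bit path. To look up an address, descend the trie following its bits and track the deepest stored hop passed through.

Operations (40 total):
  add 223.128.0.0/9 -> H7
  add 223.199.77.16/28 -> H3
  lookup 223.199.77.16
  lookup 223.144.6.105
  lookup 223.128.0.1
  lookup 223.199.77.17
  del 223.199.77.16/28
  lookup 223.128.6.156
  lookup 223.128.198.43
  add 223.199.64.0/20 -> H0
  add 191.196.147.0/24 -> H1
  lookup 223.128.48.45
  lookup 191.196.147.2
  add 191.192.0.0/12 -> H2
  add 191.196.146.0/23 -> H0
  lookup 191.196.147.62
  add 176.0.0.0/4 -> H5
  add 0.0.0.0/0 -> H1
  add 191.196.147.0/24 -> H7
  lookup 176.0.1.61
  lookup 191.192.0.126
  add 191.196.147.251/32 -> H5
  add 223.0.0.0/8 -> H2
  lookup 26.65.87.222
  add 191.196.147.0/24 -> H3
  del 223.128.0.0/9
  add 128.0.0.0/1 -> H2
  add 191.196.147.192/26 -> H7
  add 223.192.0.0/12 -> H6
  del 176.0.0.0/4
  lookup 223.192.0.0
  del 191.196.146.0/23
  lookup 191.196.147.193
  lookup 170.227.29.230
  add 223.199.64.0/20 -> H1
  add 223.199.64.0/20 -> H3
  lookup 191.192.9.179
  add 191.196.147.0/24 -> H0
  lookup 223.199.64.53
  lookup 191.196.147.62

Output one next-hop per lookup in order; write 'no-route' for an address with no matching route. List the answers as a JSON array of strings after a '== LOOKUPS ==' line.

Trace:
  + 223.128.0.0/9 (H7) depth=9
  + 223.199.77.16/28 (H3) depth=28
  Q 223.199.77.16: descend 1101111111000111010011010001 ; hops seen [H7,H3] ; pick H3
  Q 223.144.6.105: descend 110111111 ; hops seen [H7] ; pick H7
  Q 223.128.0.1: descend 110111111 ; hops seen [H7] ; pick H7
  Q 223.199.77.17: descend 1101111111000111010011010001 ; hops seen [H7,H3] ; pick H3
  - 223.199.77.16/28 clear@28
  Q 223.128.6.156: descend 110111111 ; hops seen [H7] ; pick H7
  Q 223.128.198.43: descend 110111111 ; hops seen [H7] ; pick H7
  + 223.199.64.0/20 (H0) depth=20
  + 191.196.147.0/24 (H1) depth=24
  Q 223.128.48.45: descend 110111111 ; hops seen [H7] ; pick H7
  Q 191.196.147.2: descend 101111111100010010010011 ; hops seen [H1] ; pick H1
  + 191.192.0.0/12 (H2) depth=12
  + 191.196.146.0/23 (H0) depth=23
  Q 191.196.147.62: descend 101111111100010010010011 ; hops seen [H2,H0,H1] ; pick H1
  + 176.0.0.0/4 (H5) depth=4
  + 0.0.0.0/0 (H1) depth=0
  + 191.196.147.0/24 (H7) depth=24
  Q 176.0.1.61: descend 1011 ; hops seen [H1,H5] ; pick H5
  Q 191.192.0.126: descend 1011111111000 ; hops seen [H1,H5,H2] ; pick H2
  + 191.196.147.251/32 (H5) depth=32
  + 223.0.0.0/8 (H2) depth=8
  Q 26.65.87.222: descend ε ; hops seen [H1] ; pick H1
  + 191.196.147.0/24 (H3) depth=24
  - 223.128.0.0/9 clear@9
  + 128.0.0.0/1 (H2) depth=1
  + 191.196.147.192/26 (H7) depth=26
  + 223.192.0.0/12 (H6) depth=12
  - 176.0.0.0/4 clear@4
  Q 223.192.0.0: descend 1101111111000 ; hops seen [H1,H2,H2,H6] ; pick H6
  - 191.196.146.0/23 clear@23
  Q 191.196.147.193: descend 10111111110001001001001111 ; hops seen [H1,H2,H2,H3,H7] ; pick H7
  Q 170.227.29.230: descend 101 ; hops seen [H1,H2] ; pick H2
  + 223.199.64.0/20 (H1) depth=20
  + 223.199.64.0/20 (H3) depth=20
  Q 191.192.9.179: descend 1011111111000 ; hops seen [H1,H2,H2] ; pick H2
  + 191.196.147.0/24 (H0) depth=24
  Q 223.199.64.53: descend 11011111110001110100 ; hops seen [H1,H2,H2,H6,H3] ; pick H3
  Q 191.196.147.62: descend 101111111100010010010011 ; hops seen [H1,H2,H2,H0] ; pick H0

== LOOKUPS ==
["H3","H7","H7","H3","H7","H7","H7","H1","H1","H5","H2","H1","H6","H7","H2","H2","H3","H0"]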